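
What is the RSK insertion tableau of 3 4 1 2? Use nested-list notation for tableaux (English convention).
P = [[1, 2], [3, 4]]

Insert 3: appended to row 1. P = [[3]].
Insert 4: appended to row 1. P = [[3, 4]].
Insert 1: 1 bumps 3 from row 1; 3 starts row 2. P = [[1, 4], [3]].
Insert 2: 2 bumps 4 from row 1; 4 appends to row 2. P = [[1, 2], [3, 4]].

So P = [[1, 2], [3, 4]].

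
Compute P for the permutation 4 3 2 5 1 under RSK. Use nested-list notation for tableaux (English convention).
P = [[1, 5], [2], [3], [4]]

Insert 4: appended to row 1. P = [[4]].
Insert 3: 3 bumps 4 from row 1; 4 starts row 2. P = [[3], [4]].
Insert 2: 2 bumps 3 from row 1; 3 bumps 4 from row 2; 4 starts row 3. P = [[2], [3], [4]].
Insert 5: appended to row 1. P = [[2, 5], [3], [4]].
Insert 1: 1 bumps 2 from row 1; 2 bumps 3 from row 2; 3 bumps 4 from row 3; 4 starts row 4. P = [[1, 5], [2], [3], [4]].

So P = [[1, 5], [2], [3], [4]].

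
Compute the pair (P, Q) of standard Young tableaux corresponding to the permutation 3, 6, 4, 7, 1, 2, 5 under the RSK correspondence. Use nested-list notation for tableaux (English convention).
Insert each entry of the permutation into P by Schensted row insertion, recording in Q the position of each new cell.

Insert 3: appended to row 1. P = [[3]], Q = [[1]].
Insert 6: appended to row 1. P = [[3, 6]], Q = [[1, 2]].
Insert 4: 4 bumps 6 from row 1; 6 starts row 2. P = [[3, 4], [6]], Q = [[1, 2], [3]].
Insert 7: appended to row 1. P = [[3, 4, 7], [6]], Q = [[1, 2, 4], [3]].
Insert 1: 1 bumps 3 from row 1; 3 bumps 6 from row 2; 6 starts row 3. P = [[1, 4, 7], [3], [6]], Q = [[1, 2, 4], [3], [5]].
Insert 2: 2 bumps 4 from row 1; 4 appends to row 2. P = [[1, 2, 7], [3, 4], [6]], Q = [[1, 2, 4], [3, 6], [5]].
Insert 5: 5 bumps 7 from row 1; 7 appends to row 2. P = [[1, 2, 5], [3, 4, 7], [6]], Q = [[1, 2, 4], [3, 6, 7], [5]].

So P = [[1, 2, 5], [3, 4, 7], [6]], Q = [[1, 2, 4], [3, 6, 7], [5]].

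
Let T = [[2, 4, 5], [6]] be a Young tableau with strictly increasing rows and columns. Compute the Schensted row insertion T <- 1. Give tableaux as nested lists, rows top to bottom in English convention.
In row 1, 1 replaces 2 (the leftmost entry greater than 1); 2 is bumped to row 2. In row 2, 2 replaces 6 (the leftmost entry greater than 2); 6 is bumped to row 3. 6 starts a new row 3. The new tableau is [[1, 4, 5], [2], [6]].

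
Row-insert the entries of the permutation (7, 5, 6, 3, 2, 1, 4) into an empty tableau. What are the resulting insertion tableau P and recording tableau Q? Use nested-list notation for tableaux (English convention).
Insert each entry of the permutation into P by Schensted row insertion, recording in Q the position of each new cell.

Insert 7: appended to row 1. P = [[7]], Q = [[1]].
Insert 5: 5 bumps 7 from row 1; 7 starts row 2. P = [[5], [7]], Q = [[1], [2]].
Insert 6: appended to row 1. P = [[5, 6], [7]], Q = [[1, 3], [2]].
Insert 3: 3 bumps 5 from row 1; 5 bumps 7 from row 2; 7 starts row 3. P = [[3, 6], [5], [7]], Q = [[1, 3], [2], [4]].
Insert 2: 2 bumps 3 from row 1; 3 bumps 5 from row 2; 5 bumps 7 from row 3; 7 starts row 4. P = [[2, 6], [3], [5], [7]], Q = [[1, 3], [2], [4], [5]].
Insert 1: 1 bumps 2 from row 1; 2 bumps 3 from row 2; 3 bumps 5 from row 3; 5 bumps 7 from row 4; 7 starts row 5. P = [[1, 6], [2], [3], [5], [7]], Q = [[1, 3], [2], [4], [5], [6]].
Insert 4: 4 bumps 6 from row 1; 6 appends to row 2. P = [[1, 4], [2, 6], [3], [5], [7]], Q = [[1, 3], [2, 7], [4], [5], [6]].

So P = [[1, 4], [2, 6], [3], [5], [7]], Q = [[1, 3], [2, 7], [4], [5], [6]].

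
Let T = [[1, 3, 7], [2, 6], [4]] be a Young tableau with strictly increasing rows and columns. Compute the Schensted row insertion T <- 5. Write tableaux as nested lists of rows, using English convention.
In row 1, 5 replaces 7 (the leftmost entry greater than 5); 7 is bumped to row 2. 7 is appended to row 2. The new tableau is [[1, 3, 5], [2, 6, 7], [4]].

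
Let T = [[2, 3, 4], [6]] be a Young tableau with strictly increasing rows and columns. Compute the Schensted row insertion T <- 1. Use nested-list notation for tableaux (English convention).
[[1, 3, 4], [2], [6]]

In row 1, 1 replaces 2 (the leftmost entry greater than 1); 2 is bumped to row 2. In row 2, 2 replaces 6 (the leftmost entry greater than 2); 6 is bumped to row 3. 6 starts a new row 3. The new tableau is [[1, 3, 4], [2], [6]].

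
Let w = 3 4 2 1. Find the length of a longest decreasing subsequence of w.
3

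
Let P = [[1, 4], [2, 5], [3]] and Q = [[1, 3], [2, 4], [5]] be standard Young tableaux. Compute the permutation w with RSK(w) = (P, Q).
3 2 5 4 1

Reverse the RSK construction: for i from n down to 1, find the cell of Q containing i, remove the entry at that cell from P, and reverse-bump it up through P; the value ejected from row 1 is w(i).

Step i=5: Q has 5 at row 3, column 1; remove 3 from row 3 of P and reverse-bump: 3 enters row 2 and ejects 2; 2 enters row 1 and ejects 1. So w(5) = 1. P is now [[2, 4], [3, 5]].
Step i=4: Q has 4 at row 2, column 2; remove 5 from row 2 of P and reverse-bump: 5 enters row 1 and ejects 4. So w(4) = 4. P is now [[2, 5], [3]].
Step i=3: Q has 3 at row 1, column 2; remove that cell from P, ejecting 5. So w(3) = 5. P is now [[2], [3]].
Step i=2: Q has 2 at row 2, column 1; remove 3 from row 2 of P and reverse-bump: 3 enters row 1 and ejects 2. So w(2) = 2. P is now [[3]].
Step i=1: Q has 1 at row 1, column 1; remove that cell from P, ejecting 3. So w(1) = 3. P is now [].

So w = 3 2 5 4 1.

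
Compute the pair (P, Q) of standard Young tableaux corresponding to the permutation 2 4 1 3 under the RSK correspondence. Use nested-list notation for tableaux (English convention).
Insert each entry of the permutation into P by Schensted row insertion, recording in Q the position of each new cell.

Insert 2: appended to row 1. P = [[2]].
Insert 4: appended to row 1. P = [[2, 4]].
Insert 1: 1 bumps 2 from row 1; 2 starts row 2. P = [[1, 4], [2]].
Insert 3: 3 bumps 4 from row 1; 4 appends to row 2. P = [[1, 3], [2, 4]].

So P = [[1, 3], [2, 4]], Q = [[1, 2], [3, 4]].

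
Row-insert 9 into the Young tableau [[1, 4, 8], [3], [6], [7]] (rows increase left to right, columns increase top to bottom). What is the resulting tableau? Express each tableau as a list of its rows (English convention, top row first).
9 is larger than every entry of row 1, so it is appended to row 1. The new tableau is [[1, 4, 8, 9], [3], [6], [7]].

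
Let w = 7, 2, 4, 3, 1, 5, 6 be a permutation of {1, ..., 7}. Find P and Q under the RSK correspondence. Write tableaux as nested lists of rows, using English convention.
Insert each entry of the permutation into P by Schensted row insertion, recording in Q the position of each new cell.

Insert 7: appended to row 1. P = [[7]], Q = [[1]].
Insert 2: 2 bumps 7 from row 1; 7 starts row 2. P = [[2], [7]], Q = [[1], [2]].
Insert 4: appended to row 1. P = [[2, 4], [7]], Q = [[1, 3], [2]].
Insert 3: 3 bumps 4 from row 1; 4 bumps 7 from row 2; 7 starts row 3. P = [[2, 3], [4], [7]], Q = [[1, 3], [2], [4]].
Insert 1: 1 bumps 2 from row 1; 2 bumps 4 from row 2; 4 bumps 7 from row 3; 7 starts row 4. P = [[1, 3], [2], [4], [7]], Q = [[1, 3], [2], [4], [5]].
Insert 5: appended to row 1. P = [[1, 3, 5], [2], [4], [7]], Q = [[1, 3, 6], [2], [4], [5]].
Insert 6: appended to row 1. P = [[1, 3, 5, 6], [2], [4], [7]], Q = [[1, 3, 6, 7], [2], [4], [5]].

So P = [[1, 3, 5, 6], [2], [4], [7]], Q = [[1, 3, 6, 7], [2], [4], [5]].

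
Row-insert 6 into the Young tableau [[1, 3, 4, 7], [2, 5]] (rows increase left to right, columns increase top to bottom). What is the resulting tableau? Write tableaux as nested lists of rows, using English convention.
In row 1, 6 replaces 7 (the leftmost entry greater than 6); 7 is bumped to row 2. 7 is appended to row 2. The new tableau is [[1, 3, 4, 6], [2, 5, 7]].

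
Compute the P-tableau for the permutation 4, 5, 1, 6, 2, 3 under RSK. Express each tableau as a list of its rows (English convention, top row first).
P = [[1, 2, 3], [4, 5, 6]]

Insert 4: appended to row 1. P = [[4]].
Insert 5: appended to row 1. P = [[4, 5]].
Insert 1: 1 bumps 4 from row 1; 4 starts row 2. P = [[1, 5], [4]].
Insert 6: appended to row 1. P = [[1, 5, 6], [4]].
Insert 2: 2 bumps 5 from row 1; 5 appends to row 2. P = [[1, 2, 6], [4, 5]].
Insert 3: 3 bumps 6 from row 1; 6 appends to row 2. P = [[1, 2, 3], [4, 5, 6]].

So P = [[1, 2, 3], [4, 5, 6]].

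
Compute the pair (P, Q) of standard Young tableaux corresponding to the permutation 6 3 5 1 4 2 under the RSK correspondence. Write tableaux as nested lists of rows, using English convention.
Insert each entry of the permutation into P by Schensted row insertion, recording in Q the position of each new cell.

Insert 6: appended to row 1. P = [[6]], Q = [[1]].
Insert 3: 3 bumps 6 from row 1; 6 starts row 2. P = [[3], [6]], Q = [[1], [2]].
Insert 5: appended to row 1. P = [[3, 5], [6]], Q = [[1, 3], [2]].
Insert 1: 1 bumps 3 from row 1; 3 bumps 6 from row 2; 6 starts row 3. P = [[1, 5], [3], [6]], Q = [[1, 3], [2], [4]].
Insert 4: 4 bumps 5 from row 1; 5 appends to row 2. P = [[1, 4], [3, 5], [6]], Q = [[1, 3], [2, 5], [4]].
Insert 2: 2 bumps 4 from row 1; 4 bumps 5 from row 2; 5 bumps 6 from row 3; 6 starts row 4. P = [[1, 2], [3, 4], [5], [6]], Q = [[1, 3], [2, 5], [4], [6]].

So P = [[1, 2], [3, 4], [5], [6]], Q = [[1, 3], [2, 5], [4], [6]].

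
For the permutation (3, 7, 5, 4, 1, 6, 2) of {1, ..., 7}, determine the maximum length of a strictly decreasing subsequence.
4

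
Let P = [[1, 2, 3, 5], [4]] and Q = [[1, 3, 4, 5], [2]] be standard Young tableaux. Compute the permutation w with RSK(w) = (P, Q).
Reverse the RSK construction: for i from n down to 1, find the cell of Q containing i, remove the entry at that cell from P, and reverse-bump it up through P; the value ejected from row 1 is w(i).

Step i=5: Q has 5 at row 1, column 4; remove that cell from P, ejecting 5. So w(5) = 5. P is now [[1, 2, 3], [4]].
Step i=4: Q has 4 at row 1, column 3; remove that cell from P, ejecting 3. So w(4) = 3. P is now [[1, 2], [4]].
Step i=3: Q has 3 at row 1, column 2; remove that cell from P, ejecting 2. So w(3) = 2. P is now [[1], [4]].
Step i=2: Q has 2 at row 2, column 1; remove 4 from row 2 of P and reverse-bump: 4 enters row 1 and ejects 1. So w(2) = 1. P is now [[4]].
Step i=1: Q has 1 at row 1, column 1; remove that cell from P, ejecting 4. So w(1) = 4. P is now [].

So w = 4 1 2 3 5.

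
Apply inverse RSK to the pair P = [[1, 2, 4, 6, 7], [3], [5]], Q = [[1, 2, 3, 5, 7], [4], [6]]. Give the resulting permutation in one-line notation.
1 3 5 4 6 2 7

Reverse the RSK construction: for i from n down to 1, find the cell of Q containing i, remove the entry at that cell from P, and reverse-bump it up through P; the value ejected from row 1 is w(i).

Step i=7: Q has 7 at row 1, column 5; remove that cell from P, ejecting 7. So w(7) = 7. P is now [[1, 2, 4, 6], [3], [5]].
Step i=6: Q has 6 at row 3, column 1; remove 5 from row 3 of P and reverse-bump: 5 enters row 2 and ejects 3; 3 enters row 1 and ejects 2. So w(6) = 2. P is now [[1, 3, 4, 6], [5]].
Step i=5: Q has 5 at row 1, column 4; remove that cell from P, ejecting 6. So w(5) = 6. P is now [[1, 3, 4], [5]].
Step i=4: Q has 4 at row 2, column 1; remove 5 from row 2 of P and reverse-bump: 5 enters row 1 and ejects 4. So w(4) = 4. P is now [[1, 3, 5]].
Step i=3: Q has 3 at row 1, column 3; remove that cell from P, ejecting 5. So w(3) = 5. P is now [[1, 3]].
Step i=2: Q has 2 at row 1, column 2; remove that cell from P, ejecting 3. So w(2) = 3. P is now [[1]].
Step i=1: Q has 1 at row 1, column 1; remove that cell from P, ejecting 1. So w(1) = 1. P is now [].

So w = 1 3 5 4 6 2 7.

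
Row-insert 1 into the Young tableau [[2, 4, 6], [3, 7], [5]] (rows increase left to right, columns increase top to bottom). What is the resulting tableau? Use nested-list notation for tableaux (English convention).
In row 1, 1 replaces 2 (the leftmost entry greater than 1); 2 is bumped to row 2. In row 2, 2 replaces 3 (the leftmost entry greater than 2); 3 is bumped to row 3. In row 3, 3 replaces 5 (the leftmost entry greater than 3); 5 is bumped to row 4. 5 starts a new row 4. The new tableau is [[1, 4, 6], [2, 7], [3], [5]].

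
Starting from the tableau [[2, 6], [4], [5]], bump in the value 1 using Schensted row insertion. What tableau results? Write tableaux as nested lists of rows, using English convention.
In row 1, 1 replaces 2 (the leftmost entry greater than 1); 2 is bumped to row 2. In row 2, 2 replaces 4 (the leftmost entry greater than 2); 4 is bumped to row 3. In row 3, 4 replaces 5 (the leftmost entry greater than 4); 5 is bumped to row 4. 5 starts a new row 4. The new tableau is [[1, 6], [2], [4], [5]].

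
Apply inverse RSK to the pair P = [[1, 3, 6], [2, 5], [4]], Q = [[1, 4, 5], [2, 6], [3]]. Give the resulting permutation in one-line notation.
Reverse the RSK construction: for i from n down to 1, find the cell of Q containing i, remove the entry at that cell from P, and reverse-bump it up through P; the value ejected from row 1 is w(i).

Step i=6: Q has 6 at row 2, column 2; remove 5 from row 2 of P and reverse-bump: 5 enters row 1 and ejects 3. So w(6) = 3. P is now [[1, 5, 6], [2], [4]].
Step i=5: Q has 5 at row 1, column 3; remove that cell from P, ejecting 6. So w(5) = 6. P is now [[1, 5], [2], [4]].
Step i=4: Q has 4 at row 1, column 2; remove that cell from P, ejecting 5. So w(4) = 5. P is now [[1], [2], [4]].
Step i=3: Q has 3 at row 3, column 1; remove 4 from row 3 of P and reverse-bump: 4 enters row 2 and ejects 2; 2 enters row 1 and ejects 1. So w(3) = 1. P is now [[2], [4]].
Step i=2: Q has 2 at row 2, column 1; remove 4 from row 2 of P and reverse-bump: 4 enters row 1 and ejects 2. So w(2) = 2. P is now [[4]].
Step i=1: Q has 1 at row 1, column 1; remove that cell from P, ejecting 4. So w(1) = 4. P is now [].

So w = 4 2 1 5 6 3.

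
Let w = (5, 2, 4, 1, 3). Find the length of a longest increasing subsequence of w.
2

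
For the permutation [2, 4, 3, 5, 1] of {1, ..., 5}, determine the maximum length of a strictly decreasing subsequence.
3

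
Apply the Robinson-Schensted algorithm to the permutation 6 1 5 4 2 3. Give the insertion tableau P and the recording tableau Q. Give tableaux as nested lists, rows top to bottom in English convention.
P = [[1, 2, 3], [4], [5], [6]], Q = [[1, 3, 6], [2], [4], [5]]

Insert each entry of the permutation into P by Schensted row insertion, recording in Q the position of each new cell.

Insert 6: appended to row 1. P = [[6]], Q = [[1]].
Insert 1: 1 bumps 6 from row 1; 6 starts row 2. P = [[1], [6]], Q = [[1], [2]].
Insert 5: appended to row 1. P = [[1, 5], [6]], Q = [[1, 3], [2]].
Insert 4: 4 bumps 5 from row 1; 5 bumps 6 from row 2; 6 starts row 3. P = [[1, 4], [5], [6]], Q = [[1, 3], [2], [4]].
Insert 2: 2 bumps 4 from row 1; 4 bumps 5 from row 2; 5 bumps 6 from row 3; 6 starts row 4. P = [[1, 2], [4], [5], [6]], Q = [[1, 3], [2], [4], [5]].
Insert 3: appended to row 1. P = [[1, 2, 3], [4], [5], [6]], Q = [[1, 3, 6], [2], [4], [5]].

So P = [[1, 2, 3], [4], [5], [6]], Q = [[1, 3, 6], [2], [4], [5]].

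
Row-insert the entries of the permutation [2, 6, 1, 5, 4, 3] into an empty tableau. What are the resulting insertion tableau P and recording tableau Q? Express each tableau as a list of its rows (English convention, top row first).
P = [[1, 3], [2, 4], [5], [6]], Q = [[1, 2], [3, 4], [5], [6]]

Insert each entry of the permutation into P by Schensted row insertion, recording in Q the position of each new cell.

Insert 2: appended to row 1. P = [[2]].
Insert 6: appended to row 1. P = [[2, 6]].
Insert 1: 1 bumps 2 from row 1; 2 starts row 2. P = [[1, 6], [2]].
Insert 5: 5 bumps 6 from row 1; 6 appends to row 2. P = [[1, 5], [2, 6]].
Insert 4: 4 bumps 5 from row 1; 5 bumps 6 from row 2; 6 starts row 3. P = [[1, 4], [2, 5], [6]].
Insert 3: 3 bumps 4 from row 1; 4 bumps 5 from row 2; 5 bumps 6 from row 3; 6 starts row 4. P = [[1, 3], [2, 4], [5], [6]].

So P = [[1, 3], [2, 4], [5], [6]], Q = [[1, 2], [3, 4], [5], [6]].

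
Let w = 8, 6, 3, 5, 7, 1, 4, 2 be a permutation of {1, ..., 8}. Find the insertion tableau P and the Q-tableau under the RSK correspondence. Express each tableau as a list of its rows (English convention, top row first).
Insert each entry of the permutation into P by Schensted row insertion, recording in Q the position of each new cell.

Insert 8: appended to row 1. P = [[8]].
Insert 6: 6 bumps 8 from row 1; 8 starts row 2. P = [[6], [8]].
Insert 3: 3 bumps 6 from row 1; 6 bumps 8 from row 2; 8 starts row 3. P = [[3], [6], [8]].
Insert 5: appended to row 1. P = [[3, 5], [6], [8]].
Insert 7: appended to row 1. P = [[3, 5, 7], [6], [8]].
Insert 1: 1 bumps 3 from row 1; 3 bumps 6 from row 2; 6 bumps 8 from row 3; 8 starts row 4. P = [[1, 5, 7], [3], [6], [8]].
Insert 4: 4 bumps 5 from row 1; 5 appends to row 2. P = [[1, 4, 7], [3, 5], [6], [8]].
Insert 2: 2 bumps 4 from row 1; 4 bumps 5 from row 2; 5 bumps 6 from row 3; 6 bumps 8 from row 4; 8 starts row 5. P = [[1, 2, 7], [3, 4], [5], [6], [8]].

So P = [[1, 2, 7], [3, 4], [5], [6], [8]], Q = [[1, 4, 5], [2, 7], [3], [6], [8]].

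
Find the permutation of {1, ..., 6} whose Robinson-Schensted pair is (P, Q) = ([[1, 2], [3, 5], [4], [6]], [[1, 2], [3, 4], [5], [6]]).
4 6 1 5 3 2

Reverse RSK: for i = n, n-1, ..., 1, locate i in Q, remove the corresponding corner cell from P, and reverse-bump its entry up through P; the value ejected from row 1 is w(i).

So w = 4 6 1 5 3 2.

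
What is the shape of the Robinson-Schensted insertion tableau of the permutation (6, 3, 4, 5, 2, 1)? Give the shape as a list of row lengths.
[3, 1, 1, 1]

RSK row insertion gives P = [[1, 4, 5], [2], [3], [6]], which has shape [3, 1, 1, 1].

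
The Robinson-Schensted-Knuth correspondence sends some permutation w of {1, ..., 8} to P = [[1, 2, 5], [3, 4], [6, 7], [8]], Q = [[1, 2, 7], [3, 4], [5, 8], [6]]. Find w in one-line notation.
Reverse RSK: for i = n, n-1, ..., 1, locate i in Q, remove the corresponding corner cell from P, and reverse-bump its entry up through P; the value ejected from row 1 is w(i).

So w = 6 8 3 7 4 1 5 2.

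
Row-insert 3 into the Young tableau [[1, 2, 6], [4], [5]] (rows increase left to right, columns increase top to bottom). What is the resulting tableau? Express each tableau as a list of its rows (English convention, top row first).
[[1, 2, 3], [4, 6], [5]]

In row 1, 3 replaces 6 (the leftmost entry greater than 3); 6 is bumped to row 2. 6 is appended to row 2. The new tableau is [[1, 2, 3], [4, 6], [5]].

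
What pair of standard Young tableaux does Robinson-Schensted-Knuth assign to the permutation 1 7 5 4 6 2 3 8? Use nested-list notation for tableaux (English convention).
P = [[1, 2, 3, 8], [4, 6], [5], [7]], Q = [[1, 2, 5, 8], [3, 7], [4], [6]]

Insert each entry of the permutation into P by Schensted row insertion, recording in Q the position of each new cell.

Insert 1: appended to row 1. P = [[1]].
Insert 7: appended to row 1. P = [[1, 7]].
Insert 5: 5 bumps 7 from row 1; 7 starts row 2. P = [[1, 5], [7]].
Insert 4: 4 bumps 5 from row 1; 5 bumps 7 from row 2; 7 starts row 3. P = [[1, 4], [5], [7]].
Insert 6: appended to row 1. P = [[1, 4, 6], [5], [7]].
Insert 2: 2 bumps 4 from row 1; 4 bumps 5 from row 2; 5 bumps 7 from row 3; 7 starts row 4. P = [[1, 2, 6], [4], [5], [7]].
Insert 3: 3 bumps 6 from row 1; 6 appends to row 2. P = [[1, 2, 3], [4, 6], [5], [7]].
Insert 8: appended to row 1. P = [[1, 2, 3, 8], [4, 6], [5], [7]].

So P = [[1, 2, 3, 8], [4, 6], [5], [7]], Q = [[1, 2, 5, 8], [3, 7], [4], [6]].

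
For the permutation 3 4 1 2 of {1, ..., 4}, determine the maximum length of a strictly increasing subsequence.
2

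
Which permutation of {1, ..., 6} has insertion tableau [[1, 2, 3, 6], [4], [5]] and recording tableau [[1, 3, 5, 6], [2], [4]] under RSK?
5 1 4 2 3 6

Reverse RSK: for i = n, n-1, ..., 1, locate i in Q, remove the corresponding corner cell from P, and reverse-bump its entry up through P; the value ejected from row 1 is w(i).

So w = 5 1 4 2 3 6.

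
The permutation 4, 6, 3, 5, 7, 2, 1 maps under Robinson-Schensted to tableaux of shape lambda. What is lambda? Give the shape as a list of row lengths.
[3, 2, 1, 1]

RSK row insertion gives P = [[1, 5, 7], [2, 6], [3], [4]], which has shape [3, 2, 1, 1].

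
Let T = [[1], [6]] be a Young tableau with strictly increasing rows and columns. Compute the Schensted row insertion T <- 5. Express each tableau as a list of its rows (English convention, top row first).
[[1, 5], [6]]

5 is larger than every entry of row 1, so it is appended to row 1. The new tableau is [[1, 5], [6]].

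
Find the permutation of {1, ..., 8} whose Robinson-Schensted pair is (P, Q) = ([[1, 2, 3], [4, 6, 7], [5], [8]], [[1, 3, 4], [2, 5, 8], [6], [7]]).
5 1 6 8 7 4 2 3

Reverse RSK: for i = n, n-1, ..., 1, locate i in Q, remove the corresponding corner cell from P, and reverse-bump its entry up through P; the value ejected from row 1 is w(i).

So w = 5 1 6 8 7 4 2 3.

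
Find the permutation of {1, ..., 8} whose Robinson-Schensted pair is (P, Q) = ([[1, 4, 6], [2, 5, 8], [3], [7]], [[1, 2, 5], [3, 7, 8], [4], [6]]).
3 7 5 2 8 1 4 6

Reverse the RSK construction: for i from n down to 1, find the cell of Q containing i, remove the entry at that cell from P, and reverse-bump it up through P; the value ejected from row 1 is w(i).

Step i=8: Q has 8 at row 2, column 3; remove 8 from row 2 of P and reverse-bump: 8 enters row 1 and ejects 6. So w(8) = 6. P is now [[1, 4, 8], [2, 5], [3], [7]].
Step i=7: Q has 7 at row 2, column 2; remove 5 from row 2 of P and reverse-bump: 5 enters row 1 and ejects 4. So w(7) = 4. P is now [[1, 5, 8], [2], [3], [7]].
Step i=6: Q has 6 at row 4, column 1; remove 7 from row 4 of P and reverse-bump: 7 enters row 3 and ejects 3; 3 enters row 2 and ejects 2; 2 enters row 1 and ejects 1. So w(6) = 1. P is now [[2, 5, 8], [3], [7]].
Step i=5: Q has 5 at row 1, column 3; remove that cell from P, ejecting 8. So w(5) = 8. P is now [[2, 5], [3], [7]].
Step i=4: Q has 4 at row 3, column 1; remove 7 from row 3 of P and reverse-bump: 7 enters row 2 and ejects 3; 3 enters row 1 and ejects 2. So w(4) = 2. P is now [[3, 5], [7]].
Step i=3: Q has 3 at row 2, column 1; remove 7 from row 2 of P and reverse-bump: 7 enters row 1 and ejects 5. So w(3) = 5. P is now [[3, 7]].
Step i=2: Q has 2 at row 1, column 2; remove that cell from P, ejecting 7. So w(2) = 7. P is now [[3]].
Step i=1: Q has 1 at row 1, column 1; remove that cell from P, ejecting 3. So w(1) = 3. P is now [].

So w = 3 7 5 2 8 1 4 6.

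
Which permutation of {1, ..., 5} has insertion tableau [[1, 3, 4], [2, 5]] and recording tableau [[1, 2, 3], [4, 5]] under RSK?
2 3 5 1 4

Reverse the RSK construction: for i from n down to 1, find the cell of Q containing i, remove the entry at that cell from P, and reverse-bump it up through P; the value ejected from row 1 is w(i).

Step i=5: Q has 5 at row 2, column 2; remove 5 from row 2 of P and reverse-bump: 5 enters row 1 and ejects 4. So w(5) = 4. P is now [[1, 3, 5], [2]].
Step i=4: Q has 4 at row 2, column 1; remove 2 from row 2 of P and reverse-bump: 2 enters row 1 and ejects 1. So w(4) = 1. P is now [[2, 3, 5]].
Step i=3: Q has 3 at row 1, column 3; remove that cell from P, ejecting 5. So w(3) = 5. P is now [[2, 3]].
Step i=2: Q has 2 at row 1, column 2; remove that cell from P, ejecting 3. So w(2) = 3. P is now [[2]].
Step i=1: Q has 1 at row 1, column 1; remove that cell from P, ejecting 2. So w(1) = 2. P is now [].

So w = 2 3 5 1 4.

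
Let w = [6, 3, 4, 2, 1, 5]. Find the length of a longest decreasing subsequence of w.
4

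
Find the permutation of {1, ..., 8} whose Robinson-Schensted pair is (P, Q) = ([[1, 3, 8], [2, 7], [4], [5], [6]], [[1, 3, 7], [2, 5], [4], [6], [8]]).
Reverse the RSK construction: for i from n down to 1, find the cell of Q containing i, remove the entry at that cell from P, and reverse-bump it up through P; the value ejected from row 1 is w(i).

Step i=8: Q has 8 at row 5, column 1; remove 6 from row 5 of P and reverse-bump: 6 enters row 4 and ejects 5; 5 enters row 3 and ejects 4; 4 enters row 2 and ejects 2; 2 enters row 1 and ejects 1. So w(8) = 1. P is now [[2, 3, 8], [4, 7], [5], [6]].
Step i=7: Q has 7 at row 1, column 3; remove that cell from P, ejecting 8. So w(7) = 8. P is now [[2, 3], [4, 7], [5], [6]].
Step i=6: Q has 6 at row 4, column 1; remove 6 from row 4 of P and reverse-bump: 6 enters row 3 and ejects 5; 5 enters row 2 and ejects 4; 4 enters row 1 and ejects 3. So w(6) = 3. P is now [[2, 4], [5, 7], [6]].
Step i=5: Q has 5 at row 2, column 2; remove 7 from row 2 of P and reverse-bump: 7 enters row 1 and ejects 4. So w(5) = 4. P is now [[2, 7], [5], [6]].
Step i=4: Q has 4 at row 3, column 1; remove 6 from row 3 of P and reverse-bump: 6 enters row 2 and ejects 5; 5 enters row 1 and ejects 2. So w(4) = 2. P is now [[5, 7], [6]].
Step i=3: Q has 3 at row 1, column 2; remove that cell from P, ejecting 7. So w(3) = 7. P is now [[5], [6]].
Step i=2: Q has 2 at row 2, column 1; remove 6 from row 2 of P and reverse-bump: 6 enters row 1 and ejects 5. So w(2) = 5. P is now [[6]].
Step i=1: Q has 1 at row 1, column 1; remove that cell from P, ejecting 6. So w(1) = 6. P is now [].

So w = 6 5 7 2 4 3 8 1.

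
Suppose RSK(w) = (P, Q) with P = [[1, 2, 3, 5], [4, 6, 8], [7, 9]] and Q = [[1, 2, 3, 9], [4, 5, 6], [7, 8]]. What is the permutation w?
Reverse RSK: for i = n, n-1, ..., 1, locate i in Q, remove the corresponding corner cell from P, and reverse-bump its entry up through P; the value ejected from row 1 is w(i).

So w = 4 7 9 1 6 8 2 3 5.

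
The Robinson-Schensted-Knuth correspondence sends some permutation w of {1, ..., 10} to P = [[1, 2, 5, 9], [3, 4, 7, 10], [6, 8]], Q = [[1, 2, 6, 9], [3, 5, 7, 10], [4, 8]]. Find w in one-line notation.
3 6 4 1 2 8 7 5 10 9

Reverse the RSK construction: for i from n down to 1, find the cell of Q containing i, remove the entry at that cell from P, and reverse-bump it up through P; the value ejected from row 1 is w(i).

Step i=10: Q has 10 at row 2, column 4; remove 10 from row 2 of P and reverse-bump: 10 enters row 1 and ejects 9. So w(10) = 9. P is now [[1, 2, 5, 10], [3, 4, 7], [6, 8]].
Step i=9: Q has 9 at row 1, column 4; remove that cell from P, ejecting 10. So w(9) = 10. P is now [[1, 2, 5], [3, 4, 7], [6, 8]].
Step i=8: Q has 8 at row 3, column 2; remove 8 from row 3 of P and reverse-bump: 8 enters row 2 and ejects 7; 7 enters row 1 and ejects 5. So w(8) = 5. P is now [[1, 2, 7], [3, 4, 8], [6]].
Step i=7: Q has 7 at row 2, column 3; remove 8 from row 2 of P and reverse-bump: 8 enters row 1 and ejects 7. So w(7) = 7. P is now [[1, 2, 8], [3, 4], [6]].
Step i=6: Q has 6 at row 1, column 3; remove that cell from P, ejecting 8. So w(6) = 8. P is now [[1, 2], [3, 4], [6]].
Step i=5: Q has 5 at row 2, column 2; remove 4 from row 2 of P and reverse-bump: 4 enters row 1 and ejects 2. So w(5) = 2. P is now [[1, 4], [3], [6]].
Step i=4: Q has 4 at row 3, column 1; remove 6 from row 3 of P and reverse-bump: 6 enters row 2 and ejects 3; 3 enters row 1 and ejects 1. So w(4) = 1. P is now [[3, 4], [6]].
Step i=3: Q has 3 at row 2, column 1; remove 6 from row 2 of P and reverse-bump: 6 enters row 1 and ejects 4. So w(3) = 4. P is now [[3, 6]].
Step i=2: Q has 2 at row 1, column 2; remove that cell from P, ejecting 6. So w(2) = 6. P is now [[3]].
Step i=1: Q has 1 at row 1, column 1; remove that cell from P, ejecting 3. So w(1) = 3. P is now [].

So w = 3 6 4 1 2 8 7 5 10 9.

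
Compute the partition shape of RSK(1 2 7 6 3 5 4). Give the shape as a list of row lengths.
[4, 1, 1, 1]

RSK row insertion gives P = [[1, 2, 3, 4], [5], [6], [7]], which has shape [4, 1, 1, 1].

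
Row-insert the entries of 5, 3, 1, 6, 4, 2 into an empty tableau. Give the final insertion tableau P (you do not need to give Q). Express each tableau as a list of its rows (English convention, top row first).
Insert 5: appended to row 1. P = [[5]].
Insert 3: 3 bumps 5 from row 1; 5 starts row 2. P = [[3], [5]].
Insert 1: 1 bumps 3 from row 1; 3 bumps 5 from row 2; 5 starts row 3. P = [[1], [3], [5]].
Insert 6: appended to row 1. P = [[1, 6], [3], [5]].
Insert 4: 4 bumps 6 from row 1; 6 appends to row 2. P = [[1, 4], [3, 6], [5]].
Insert 2: 2 bumps 4 from row 1; 4 bumps 6 from row 2; 6 appends to row 3. P = [[1, 2], [3, 4], [5, 6]].

So P = [[1, 2], [3, 4], [5, 6]].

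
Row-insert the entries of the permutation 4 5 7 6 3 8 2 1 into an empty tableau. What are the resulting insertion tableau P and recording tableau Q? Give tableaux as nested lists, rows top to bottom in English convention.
Insert each entry of the permutation into P by Schensted row insertion, recording in Q the position of each new cell.

Insert 4: appended to row 1. P = [[4]], Q = [[1]].
Insert 5: appended to row 1. P = [[4, 5]], Q = [[1, 2]].
Insert 7: appended to row 1. P = [[4, 5, 7]], Q = [[1, 2, 3]].
Insert 6: 6 bumps 7 from row 1; 7 starts row 2. P = [[4, 5, 6], [7]], Q = [[1, 2, 3], [4]].
Insert 3: 3 bumps 4 from row 1; 4 bumps 7 from row 2; 7 starts row 3. P = [[3, 5, 6], [4], [7]], Q = [[1, 2, 3], [4], [5]].
Insert 8: appended to row 1. P = [[3, 5, 6, 8], [4], [7]], Q = [[1, 2, 3, 6], [4], [5]].
Insert 2: 2 bumps 3 from row 1; 3 bumps 4 from row 2; 4 bumps 7 from row 3; 7 starts row 4. P = [[2, 5, 6, 8], [3], [4], [7]], Q = [[1, 2, 3, 6], [4], [5], [7]].
Insert 1: 1 bumps 2 from row 1; 2 bumps 3 from row 2; 3 bumps 4 from row 3; 4 bumps 7 from row 4; 7 starts row 5. P = [[1, 5, 6, 8], [2], [3], [4], [7]], Q = [[1, 2, 3, 6], [4], [5], [7], [8]].

So P = [[1, 5, 6, 8], [2], [3], [4], [7]], Q = [[1, 2, 3, 6], [4], [5], [7], [8]].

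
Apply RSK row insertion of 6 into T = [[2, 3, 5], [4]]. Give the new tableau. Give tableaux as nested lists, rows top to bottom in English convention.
[[2, 3, 5, 6], [4]]

6 is larger than every entry of row 1, so it is appended to row 1. The new tableau is [[2, 3, 5, 6], [4]].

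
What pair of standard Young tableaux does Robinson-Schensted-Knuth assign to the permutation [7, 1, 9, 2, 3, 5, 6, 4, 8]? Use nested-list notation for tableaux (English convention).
P = [[1, 2, 3, 4, 6, 8], [5, 9], [7]], Q = [[1, 3, 5, 6, 7, 9], [2, 4], [8]]

Insert each entry of the permutation into P by Schensted row insertion, recording in Q the position of each new cell.

After inserting 7: P = [[7]].
After inserting 1: P = [[1], [7]].
After inserting 9: P = [[1, 9], [7]].
After inserting 2: P = [[1, 2], [7, 9]].
After inserting 3: P = [[1, 2, 3], [7, 9]].
After inserting 5: P = [[1, 2, 3, 5], [7, 9]].
After inserting 6: P = [[1, 2, 3, 5, 6], [7, 9]].
After inserting 4: P = [[1, 2, 3, 4, 6], [5, 9], [7]].
After inserting 8: P = [[1, 2, 3, 4, 6, 8], [5, 9], [7]].

So P = [[1, 2, 3, 4, 6, 8], [5, 9], [7]], Q = [[1, 3, 5, 6, 7, 9], [2, 4], [8]].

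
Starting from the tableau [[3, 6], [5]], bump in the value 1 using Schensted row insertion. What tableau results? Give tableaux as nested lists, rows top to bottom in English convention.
[[1, 6], [3], [5]]

In row 1, 1 replaces 3 (the leftmost entry greater than 1); 3 is bumped to row 2. In row 2, 3 replaces 5 (the leftmost entry greater than 3); 5 is bumped to row 3. 5 starts a new row 3. The new tableau is [[1, 6], [3], [5]].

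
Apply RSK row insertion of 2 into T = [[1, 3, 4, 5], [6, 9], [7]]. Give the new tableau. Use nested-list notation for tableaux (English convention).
[[1, 2, 4, 5], [3, 9], [6], [7]]

In row 1, 2 replaces 3 (the leftmost entry greater than 2); 3 is bumped to row 2. In row 2, 3 replaces 6 (the leftmost entry greater than 3); 6 is bumped to row 3. In row 3, 6 replaces 7 (the leftmost entry greater than 6); 7 is bumped to row 4. 7 starts a new row 4. The new tableau is [[1, 2, 4, 5], [3, 9], [6], [7]].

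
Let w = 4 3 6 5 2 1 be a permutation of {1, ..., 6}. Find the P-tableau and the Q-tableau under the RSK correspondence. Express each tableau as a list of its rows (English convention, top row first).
Insert each entry of the permutation into P by Schensted row insertion, recording in Q the position of each new cell.

After inserting 4: P = [[4]].
After inserting 3: P = [[3], [4]].
After inserting 6: P = [[3, 6], [4]].
After inserting 5: P = [[3, 5], [4, 6]].
After inserting 2: P = [[2, 5], [3, 6], [4]].
After inserting 1: P = [[1, 5], [2, 6], [3], [4]].

So P = [[1, 5], [2, 6], [3], [4]], Q = [[1, 3], [2, 4], [5], [6]].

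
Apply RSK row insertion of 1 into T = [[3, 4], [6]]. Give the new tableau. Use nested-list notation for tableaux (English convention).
[[1, 4], [3], [6]]

In row 1, 1 replaces 3 (the leftmost entry greater than 1); 3 is bumped to row 2. In row 2, 3 replaces 6 (the leftmost entry greater than 3); 6 is bumped to row 3. 6 starts a new row 3. The new tableau is [[1, 4], [3], [6]].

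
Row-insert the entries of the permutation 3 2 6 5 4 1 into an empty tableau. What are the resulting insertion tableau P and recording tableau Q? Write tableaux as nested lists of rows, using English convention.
P = [[1, 4], [2, 5], [3], [6]], Q = [[1, 3], [2, 4], [5], [6]]

Insert each entry of the permutation into P by Schensted row insertion, recording in Q the position of each new cell.

Insert 3: appended to row 1. P = [[3]].
Insert 2: 2 bumps 3 from row 1; 3 starts row 2. P = [[2], [3]].
Insert 6: appended to row 1. P = [[2, 6], [3]].
Insert 5: 5 bumps 6 from row 1; 6 appends to row 2. P = [[2, 5], [3, 6]].
Insert 4: 4 bumps 5 from row 1; 5 bumps 6 from row 2; 6 starts row 3. P = [[2, 4], [3, 5], [6]].
Insert 1: 1 bumps 2 from row 1; 2 bumps 3 from row 2; 3 bumps 6 from row 3; 6 starts row 4. P = [[1, 4], [2, 5], [3], [6]].

So P = [[1, 4], [2, 5], [3], [6]], Q = [[1, 3], [2, 4], [5], [6]].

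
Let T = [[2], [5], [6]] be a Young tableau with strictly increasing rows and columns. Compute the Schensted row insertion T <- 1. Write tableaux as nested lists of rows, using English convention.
In row 1, 1 replaces 2 (the leftmost entry greater than 1); 2 is bumped to row 2. In row 2, 2 replaces 5 (the leftmost entry greater than 2); 5 is bumped to row 3. In row 3, 5 replaces 6 (the leftmost entry greater than 5); 6 is bumped to row 4. 6 starts a new row 4. The new tableau is [[1], [2], [5], [6]].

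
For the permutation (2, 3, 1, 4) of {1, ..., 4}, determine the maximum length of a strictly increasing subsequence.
3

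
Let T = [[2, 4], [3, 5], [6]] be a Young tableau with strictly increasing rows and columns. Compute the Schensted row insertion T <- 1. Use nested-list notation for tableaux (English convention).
In row 1, 1 replaces 2 (the leftmost entry greater than 1); 2 is bumped to row 2. In row 2, 2 replaces 3 (the leftmost entry greater than 2); 3 is bumped to row 3. In row 3, 3 replaces 6 (the leftmost entry greater than 3); 6 is bumped to row 4. 6 starts a new row 4. The new tableau is [[1, 4], [2, 5], [3], [6]].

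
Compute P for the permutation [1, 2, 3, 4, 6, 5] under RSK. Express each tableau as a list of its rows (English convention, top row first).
Insert 1: appended to row 1. P = [[1]].
Insert 2: appended to row 1. P = [[1, 2]].
Insert 3: appended to row 1. P = [[1, 2, 3]].
Insert 4: appended to row 1. P = [[1, 2, 3, 4]].
Insert 6: appended to row 1. P = [[1, 2, 3, 4, 6]].
Insert 5: 5 bumps 6 from row 1; 6 starts row 2. P = [[1, 2, 3, 4, 5], [6]].

So P = [[1, 2, 3, 4, 5], [6]].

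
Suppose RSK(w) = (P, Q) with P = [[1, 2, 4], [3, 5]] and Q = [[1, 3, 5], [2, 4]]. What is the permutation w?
Reverse the RSK construction: for i from n down to 1, find the cell of Q containing i, remove the entry at that cell from P, and reverse-bump it up through P; the value ejected from row 1 is w(i).

Step i=5: Q has 5 at row 1, column 3; remove that cell from P, ejecting 4. So w(5) = 4. P is now [[1, 2], [3, 5]].
Step i=4: Q has 4 at row 2, column 2; remove 5 from row 2 of P and reverse-bump: 5 enters row 1 and ejects 2. So w(4) = 2. P is now [[1, 5], [3]].
Step i=3: Q has 3 at row 1, column 2; remove that cell from P, ejecting 5. So w(3) = 5. P is now [[1], [3]].
Step i=2: Q has 2 at row 2, column 1; remove 3 from row 2 of P and reverse-bump: 3 enters row 1 and ejects 1. So w(2) = 1. P is now [[3]].
Step i=1: Q has 1 at row 1, column 1; remove that cell from P, ejecting 3. So w(1) = 3. P is now [].

So w = 3 1 5 2 4.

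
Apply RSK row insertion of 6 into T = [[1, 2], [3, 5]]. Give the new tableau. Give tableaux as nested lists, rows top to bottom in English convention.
6 is larger than every entry of row 1, so it is appended to row 1. The new tableau is [[1, 2, 6], [3, 5]].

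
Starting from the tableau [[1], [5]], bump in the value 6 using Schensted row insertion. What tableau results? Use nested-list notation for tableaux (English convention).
[[1, 6], [5]]

6 is larger than every entry of row 1, so it is appended to row 1. The new tableau is [[1, 6], [5]].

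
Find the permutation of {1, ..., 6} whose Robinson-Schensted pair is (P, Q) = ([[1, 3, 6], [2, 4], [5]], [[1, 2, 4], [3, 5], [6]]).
Reverse the RSK construction: for i from n down to 1, find the cell of Q containing i, remove the entry at that cell from P, and reverse-bump it up through P; the value ejected from row 1 is w(i).

Step i=6: Q has 6 at row 3, column 1; remove 5 from row 3 of P and reverse-bump: 5 enters row 2 and ejects 4; 4 enters row 1 and ejects 3. So w(6) = 3. P is now [[1, 4, 6], [2, 5]].
Step i=5: Q has 5 at row 2, column 2; remove 5 from row 2 of P and reverse-bump: 5 enters row 1 and ejects 4. So w(5) = 4. P is now [[1, 5, 6], [2]].
Step i=4: Q has 4 at row 1, column 3; remove that cell from P, ejecting 6. So w(4) = 6. P is now [[1, 5], [2]].
Step i=3: Q has 3 at row 2, column 1; remove 2 from row 2 of P and reverse-bump: 2 enters row 1 and ejects 1. So w(3) = 1. P is now [[2, 5]].
Step i=2: Q has 2 at row 1, column 2; remove that cell from P, ejecting 5. So w(2) = 5. P is now [[2]].
Step i=1: Q has 1 at row 1, column 1; remove that cell from P, ejecting 2. So w(1) = 2. P is now [].

So w = 2 5 1 6 4 3.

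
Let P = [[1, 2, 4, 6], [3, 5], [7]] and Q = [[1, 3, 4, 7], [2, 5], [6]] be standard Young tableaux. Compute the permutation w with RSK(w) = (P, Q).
Reverse the RSK construction: for i from n down to 1, find the cell of Q containing i, remove the entry at that cell from P, and reverse-bump it up through P; the value ejected from row 1 is w(i).

Step i=7: Q has 7 at row 1, column 4; remove that cell from P, ejecting 6. So w(7) = 6. P is now [[1, 2, 4], [3, 5], [7]].
Step i=6: Q has 6 at row 3, column 1; remove 7 from row 3 of P and reverse-bump: 7 enters row 2 and ejects 5; 5 enters row 1 and ejects 4. So w(6) = 4. P is now [[1, 2, 5], [3, 7]].
Step i=5: Q has 5 at row 2, column 2; remove 7 from row 2 of P and reverse-bump: 7 enters row 1 and ejects 5. So w(5) = 5. P is now [[1, 2, 7], [3]].
Step i=4: Q has 4 at row 1, column 3; remove that cell from P, ejecting 7. So w(4) = 7. P is now [[1, 2], [3]].
Step i=3: Q has 3 at row 1, column 2; remove that cell from P, ejecting 2. So w(3) = 2. P is now [[1], [3]].
Step i=2: Q has 2 at row 2, column 1; remove 3 from row 2 of P and reverse-bump: 3 enters row 1 and ejects 1. So w(2) = 1. P is now [[3]].
Step i=1: Q has 1 at row 1, column 1; remove that cell from P, ejecting 3. So w(1) = 3. P is now [].

So w = 3 1 2 7 5 4 6.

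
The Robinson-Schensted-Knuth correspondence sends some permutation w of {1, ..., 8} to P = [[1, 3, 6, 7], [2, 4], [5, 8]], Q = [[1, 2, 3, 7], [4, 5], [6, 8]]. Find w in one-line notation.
2 5 8 4 6 1 7 3

Reverse the RSK construction: for i from n down to 1, find the cell of Q containing i, remove the entry at that cell from P, and reverse-bump it up through P; the value ejected from row 1 is w(i).

Step i=8: Q has 8 at row 3, column 2; remove 8 from row 3 of P and reverse-bump: 8 enters row 2 and ejects 4; 4 enters row 1 and ejects 3. So w(8) = 3. P is now [[1, 4, 6, 7], [2, 8], [5]].
Step i=7: Q has 7 at row 1, column 4; remove that cell from P, ejecting 7. So w(7) = 7. P is now [[1, 4, 6], [2, 8], [5]].
Step i=6: Q has 6 at row 3, column 1; remove 5 from row 3 of P and reverse-bump: 5 enters row 2 and ejects 2; 2 enters row 1 and ejects 1. So w(6) = 1. P is now [[2, 4, 6], [5, 8]].
Step i=5: Q has 5 at row 2, column 2; remove 8 from row 2 of P and reverse-bump: 8 enters row 1 and ejects 6. So w(5) = 6. P is now [[2, 4, 8], [5]].
Step i=4: Q has 4 at row 2, column 1; remove 5 from row 2 of P and reverse-bump: 5 enters row 1 and ejects 4. So w(4) = 4. P is now [[2, 5, 8]].
Step i=3: Q has 3 at row 1, column 3; remove that cell from P, ejecting 8. So w(3) = 8. P is now [[2, 5]].
Step i=2: Q has 2 at row 1, column 2; remove that cell from P, ejecting 5. So w(2) = 5. P is now [[2]].
Step i=1: Q has 1 at row 1, column 1; remove that cell from P, ejecting 2. So w(1) = 2. P is now [].

So w = 2 5 8 4 6 1 7 3.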